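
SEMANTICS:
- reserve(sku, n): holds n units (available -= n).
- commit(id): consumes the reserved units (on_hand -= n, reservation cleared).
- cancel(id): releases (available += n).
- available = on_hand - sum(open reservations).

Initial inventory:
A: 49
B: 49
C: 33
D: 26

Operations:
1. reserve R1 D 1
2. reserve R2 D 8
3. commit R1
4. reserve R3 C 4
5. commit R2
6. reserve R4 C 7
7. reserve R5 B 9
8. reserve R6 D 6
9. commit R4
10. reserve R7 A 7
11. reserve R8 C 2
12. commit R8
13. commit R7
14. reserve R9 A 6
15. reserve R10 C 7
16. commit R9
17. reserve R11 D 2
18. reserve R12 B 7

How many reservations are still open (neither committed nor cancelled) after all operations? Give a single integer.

Answer: 6

Derivation:
Step 1: reserve R1 D 1 -> on_hand[A=49 B=49 C=33 D=26] avail[A=49 B=49 C=33 D=25] open={R1}
Step 2: reserve R2 D 8 -> on_hand[A=49 B=49 C=33 D=26] avail[A=49 B=49 C=33 D=17] open={R1,R2}
Step 3: commit R1 -> on_hand[A=49 B=49 C=33 D=25] avail[A=49 B=49 C=33 D=17] open={R2}
Step 4: reserve R3 C 4 -> on_hand[A=49 B=49 C=33 D=25] avail[A=49 B=49 C=29 D=17] open={R2,R3}
Step 5: commit R2 -> on_hand[A=49 B=49 C=33 D=17] avail[A=49 B=49 C=29 D=17] open={R3}
Step 6: reserve R4 C 7 -> on_hand[A=49 B=49 C=33 D=17] avail[A=49 B=49 C=22 D=17] open={R3,R4}
Step 7: reserve R5 B 9 -> on_hand[A=49 B=49 C=33 D=17] avail[A=49 B=40 C=22 D=17] open={R3,R4,R5}
Step 8: reserve R6 D 6 -> on_hand[A=49 B=49 C=33 D=17] avail[A=49 B=40 C=22 D=11] open={R3,R4,R5,R6}
Step 9: commit R4 -> on_hand[A=49 B=49 C=26 D=17] avail[A=49 B=40 C=22 D=11] open={R3,R5,R6}
Step 10: reserve R7 A 7 -> on_hand[A=49 B=49 C=26 D=17] avail[A=42 B=40 C=22 D=11] open={R3,R5,R6,R7}
Step 11: reserve R8 C 2 -> on_hand[A=49 B=49 C=26 D=17] avail[A=42 B=40 C=20 D=11] open={R3,R5,R6,R7,R8}
Step 12: commit R8 -> on_hand[A=49 B=49 C=24 D=17] avail[A=42 B=40 C=20 D=11] open={R3,R5,R6,R7}
Step 13: commit R7 -> on_hand[A=42 B=49 C=24 D=17] avail[A=42 B=40 C=20 D=11] open={R3,R5,R6}
Step 14: reserve R9 A 6 -> on_hand[A=42 B=49 C=24 D=17] avail[A=36 B=40 C=20 D=11] open={R3,R5,R6,R9}
Step 15: reserve R10 C 7 -> on_hand[A=42 B=49 C=24 D=17] avail[A=36 B=40 C=13 D=11] open={R10,R3,R5,R6,R9}
Step 16: commit R9 -> on_hand[A=36 B=49 C=24 D=17] avail[A=36 B=40 C=13 D=11] open={R10,R3,R5,R6}
Step 17: reserve R11 D 2 -> on_hand[A=36 B=49 C=24 D=17] avail[A=36 B=40 C=13 D=9] open={R10,R11,R3,R5,R6}
Step 18: reserve R12 B 7 -> on_hand[A=36 B=49 C=24 D=17] avail[A=36 B=33 C=13 D=9] open={R10,R11,R12,R3,R5,R6}
Open reservations: ['R10', 'R11', 'R12', 'R3', 'R5', 'R6'] -> 6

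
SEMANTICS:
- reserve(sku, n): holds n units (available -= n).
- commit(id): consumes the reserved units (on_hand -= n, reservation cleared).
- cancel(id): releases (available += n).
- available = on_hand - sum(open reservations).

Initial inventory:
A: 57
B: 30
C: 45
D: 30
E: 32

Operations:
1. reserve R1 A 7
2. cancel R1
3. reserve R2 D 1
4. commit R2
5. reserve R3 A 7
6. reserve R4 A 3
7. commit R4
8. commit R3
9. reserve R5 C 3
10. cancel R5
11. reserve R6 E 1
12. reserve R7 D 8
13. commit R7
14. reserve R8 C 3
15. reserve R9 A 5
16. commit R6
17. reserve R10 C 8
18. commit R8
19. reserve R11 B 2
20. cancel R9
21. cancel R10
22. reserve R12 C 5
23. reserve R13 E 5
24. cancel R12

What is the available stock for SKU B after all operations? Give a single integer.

Answer: 28

Derivation:
Step 1: reserve R1 A 7 -> on_hand[A=57 B=30 C=45 D=30 E=32] avail[A=50 B=30 C=45 D=30 E=32] open={R1}
Step 2: cancel R1 -> on_hand[A=57 B=30 C=45 D=30 E=32] avail[A=57 B=30 C=45 D=30 E=32] open={}
Step 3: reserve R2 D 1 -> on_hand[A=57 B=30 C=45 D=30 E=32] avail[A=57 B=30 C=45 D=29 E=32] open={R2}
Step 4: commit R2 -> on_hand[A=57 B=30 C=45 D=29 E=32] avail[A=57 B=30 C=45 D=29 E=32] open={}
Step 5: reserve R3 A 7 -> on_hand[A=57 B=30 C=45 D=29 E=32] avail[A=50 B=30 C=45 D=29 E=32] open={R3}
Step 6: reserve R4 A 3 -> on_hand[A=57 B=30 C=45 D=29 E=32] avail[A=47 B=30 C=45 D=29 E=32] open={R3,R4}
Step 7: commit R4 -> on_hand[A=54 B=30 C=45 D=29 E=32] avail[A=47 B=30 C=45 D=29 E=32] open={R3}
Step 8: commit R3 -> on_hand[A=47 B=30 C=45 D=29 E=32] avail[A=47 B=30 C=45 D=29 E=32] open={}
Step 9: reserve R5 C 3 -> on_hand[A=47 B=30 C=45 D=29 E=32] avail[A=47 B=30 C=42 D=29 E=32] open={R5}
Step 10: cancel R5 -> on_hand[A=47 B=30 C=45 D=29 E=32] avail[A=47 B=30 C=45 D=29 E=32] open={}
Step 11: reserve R6 E 1 -> on_hand[A=47 B=30 C=45 D=29 E=32] avail[A=47 B=30 C=45 D=29 E=31] open={R6}
Step 12: reserve R7 D 8 -> on_hand[A=47 B=30 C=45 D=29 E=32] avail[A=47 B=30 C=45 D=21 E=31] open={R6,R7}
Step 13: commit R7 -> on_hand[A=47 B=30 C=45 D=21 E=32] avail[A=47 B=30 C=45 D=21 E=31] open={R6}
Step 14: reserve R8 C 3 -> on_hand[A=47 B=30 C=45 D=21 E=32] avail[A=47 B=30 C=42 D=21 E=31] open={R6,R8}
Step 15: reserve R9 A 5 -> on_hand[A=47 B=30 C=45 D=21 E=32] avail[A=42 B=30 C=42 D=21 E=31] open={R6,R8,R9}
Step 16: commit R6 -> on_hand[A=47 B=30 C=45 D=21 E=31] avail[A=42 B=30 C=42 D=21 E=31] open={R8,R9}
Step 17: reserve R10 C 8 -> on_hand[A=47 B=30 C=45 D=21 E=31] avail[A=42 B=30 C=34 D=21 E=31] open={R10,R8,R9}
Step 18: commit R8 -> on_hand[A=47 B=30 C=42 D=21 E=31] avail[A=42 B=30 C=34 D=21 E=31] open={R10,R9}
Step 19: reserve R11 B 2 -> on_hand[A=47 B=30 C=42 D=21 E=31] avail[A=42 B=28 C=34 D=21 E=31] open={R10,R11,R9}
Step 20: cancel R9 -> on_hand[A=47 B=30 C=42 D=21 E=31] avail[A=47 B=28 C=34 D=21 E=31] open={R10,R11}
Step 21: cancel R10 -> on_hand[A=47 B=30 C=42 D=21 E=31] avail[A=47 B=28 C=42 D=21 E=31] open={R11}
Step 22: reserve R12 C 5 -> on_hand[A=47 B=30 C=42 D=21 E=31] avail[A=47 B=28 C=37 D=21 E=31] open={R11,R12}
Step 23: reserve R13 E 5 -> on_hand[A=47 B=30 C=42 D=21 E=31] avail[A=47 B=28 C=37 D=21 E=26] open={R11,R12,R13}
Step 24: cancel R12 -> on_hand[A=47 B=30 C=42 D=21 E=31] avail[A=47 B=28 C=42 D=21 E=26] open={R11,R13}
Final available[B] = 28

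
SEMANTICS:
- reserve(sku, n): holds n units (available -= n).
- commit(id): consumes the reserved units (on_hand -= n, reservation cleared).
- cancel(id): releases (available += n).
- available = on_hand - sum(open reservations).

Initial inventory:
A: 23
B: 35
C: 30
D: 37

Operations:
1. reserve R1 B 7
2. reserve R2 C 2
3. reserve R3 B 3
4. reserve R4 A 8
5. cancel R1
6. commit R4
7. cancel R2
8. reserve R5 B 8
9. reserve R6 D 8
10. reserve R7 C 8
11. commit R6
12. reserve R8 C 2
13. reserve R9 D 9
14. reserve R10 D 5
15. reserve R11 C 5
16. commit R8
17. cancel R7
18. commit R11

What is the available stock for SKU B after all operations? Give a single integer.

Step 1: reserve R1 B 7 -> on_hand[A=23 B=35 C=30 D=37] avail[A=23 B=28 C=30 D=37] open={R1}
Step 2: reserve R2 C 2 -> on_hand[A=23 B=35 C=30 D=37] avail[A=23 B=28 C=28 D=37] open={R1,R2}
Step 3: reserve R3 B 3 -> on_hand[A=23 B=35 C=30 D=37] avail[A=23 B=25 C=28 D=37] open={R1,R2,R3}
Step 4: reserve R4 A 8 -> on_hand[A=23 B=35 C=30 D=37] avail[A=15 B=25 C=28 D=37] open={R1,R2,R3,R4}
Step 5: cancel R1 -> on_hand[A=23 B=35 C=30 D=37] avail[A=15 B=32 C=28 D=37] open={R2,R3,R4}
Step 6: commit R4 -> on_hand[A=15 B=35 C=30 D=37] avail[A=15 B=32 C=28 D=37] open={R2,R3}
Step 7: cancel R2 -> on_hand[A=15 B=35 C=30 D=37] avail[A=15 B=32 C=30 D=37] open={R3}
Step 8: reserve R5 B 8 -> on_hand[A=15 B=35 C=30 D=37] avail[A=15 B=24 C=30 D=37] open={R3,R5}
Step 9: reserve R6 D 8 -> on_hand[A=15 B=35 C=30 D=37] avail[A=15 B=24 C=30 D=29] open={R3,R5,R6}
Step 10: reserve R7 C 8 -> on_hand[A=15 B=35 C=30 D=37] avail[A=15 B=24 C=22 D=29] open={R3,R5,R6,R7}
Step 11: commit R6 -> on_hand[A=15 B=35 C=30 D=29] avail[A=15 B=24 C=22 D=29] open={R3,R5,R7}
Step 12: reserve R8 C 2 -> on_hand[A=15 B=35 C=30 D=29] avail[A=15 B=24 C=20 D=29] open={R3,R5,R7,R8}
Step 13: reserve R9 D 9 -> on_hand[A=15 B=35 C=30 D=29] avail[A=15 B=24 C=20 D=20] open={R3,R5,R7,R8,R9}
Step 14: reserve R10 D 5 -> on_hand[A=15 B=35 C=30 D=29] avail[A=15 B=24 C=20 D=15] open={R10,R3,R5,R7,R8,R9}
Step 15: reserve R11 C 5 -> on_hand[A=15 B=35 C=30 D=29] avail[A=15 B=24 C=15 D=15] open={R10,R11,R3,R5,R7,R8,R9}
Step 16: commit R8 -> on_hand[A=15 B=35 C=28 D=29] avail[A=15 B=24 C=15 D=15] open={R10,R11,R3,R5,R7,R9}
Step 17: cancel R7 -> on_hand[A=15 B=35 C=28 D=29] avail[A=15 B=24 C=23 D=15] open={R10,R11,R3,R5,R9}
Step 18: commit R11 -> on_hand[A=15 B=35 C=23 D=29] avail[A=15 B=24 C=23 D=15] open={R10,R3,R5,R9}
Final available[B] = 24

Answer: 24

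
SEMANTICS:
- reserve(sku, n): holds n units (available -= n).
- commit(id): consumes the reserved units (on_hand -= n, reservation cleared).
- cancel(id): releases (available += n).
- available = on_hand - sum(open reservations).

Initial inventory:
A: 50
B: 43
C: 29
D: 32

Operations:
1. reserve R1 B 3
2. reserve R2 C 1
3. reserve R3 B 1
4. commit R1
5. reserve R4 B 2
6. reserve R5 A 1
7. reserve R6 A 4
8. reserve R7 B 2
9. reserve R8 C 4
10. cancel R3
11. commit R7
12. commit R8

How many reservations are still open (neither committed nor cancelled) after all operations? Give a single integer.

Step 1: reserve R1 B 3 -> on_hand[A=50 B=43 C=29 D=32] avail[A=50 B=40 C=29 D=32] open={R1}
Step 2: reserve R2 C 1 -> on_hand[A=50 B=43 C=29 D=32] avail[A=50 B=40 C=28 D=32] open={R1,R2}
Step 3: reserve R3 B 1 -> on_hand[A=50 B=43 C=29 D=32] avail[A=50 B=39 C=28 D=32] open={R1,R2,R3}
Step 4: commit R1 -> on_hand[A=50 B=40 C=29 D=32] avail[A=50 B=39 C=28 D=32] open={R2,R3}
Step 5: reserve R4 B 2 -> on_hand[A=50 B=40 C=29 D=32] avail[A=50 B=37 C=28 D=32] open={R2,R3,R4}
Step 6: reserve R5 A 1 -> on_hand[A=50 B=40 C=29 D=32] avail[A=49 B=37 C=28 D=32] open={R2,R3,R4,R5}
Step 7: reserve R6 A 4 -> on_hand[A=50 B=40 C=29 D=32] avail[A=45 B=37 C=28 D=32] open={R2,R3,R4,R5,R6}
Step 8: reserve R7 B 2 -> on_hand[A=50 B=40 C=29 D=32] avail[A=45 B=35 C=28 D=32] open={R2,R3,R4,R5,R6,R7}
Step 9: reserve R8 C 4 -> on_hand[A=50 B=40 C=29 D=32] avail[A=45 B=35 C=24 D=32] open={R2,R3,R4,R5,R6,R7,R8}
Step 10: cancel R3 -> on_hand[A=50 B=40 C=29 D=32] avail[A=45 B=36 C=24 D=32] open={R2,R4,R5,R6,R7,R8}
Step 11: commit R7 -> on_hand[A=50 B=38 C=29 D=32] avail[A=45 B=36 C=24 D=32] open={R2,R4,R5,R6,R8}
Step 12: commit R8 -> on_hand[A=50 B=38 C=25 D=32] avail[A=45 B=36 C=24 D=32] open={R2,R4,R5,R6}
Open reservations: ['R2', 'R4', 'R5', 'R6'] -> 4

Answer: 4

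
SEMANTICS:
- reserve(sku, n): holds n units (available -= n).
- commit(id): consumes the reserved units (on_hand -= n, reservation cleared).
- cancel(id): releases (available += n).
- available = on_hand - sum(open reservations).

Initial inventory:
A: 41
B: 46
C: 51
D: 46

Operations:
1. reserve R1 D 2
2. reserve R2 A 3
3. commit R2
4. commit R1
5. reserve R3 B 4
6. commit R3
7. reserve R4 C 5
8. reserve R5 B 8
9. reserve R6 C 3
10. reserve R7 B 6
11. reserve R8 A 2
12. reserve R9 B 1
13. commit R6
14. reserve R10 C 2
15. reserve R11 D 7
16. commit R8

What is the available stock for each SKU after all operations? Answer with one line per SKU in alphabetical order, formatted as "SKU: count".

Answer: A: 36
B: 27
C: 41
D: 37

Derivation:
Step 1: reserve R1 D 2 -> on_hand[A=41 B=46 C=51 D=46] avail[A=41 B=46 C=51 D=44] open={R1}
Step 2: reserve R2 A 3 -> on_hand[A=41 B=46 C=51 D=46] avail[A=38 B=46 C=51 D=44] open={R1,R2}
Step 3: commit R2 -> on_hand[A=38 B=46 C=51 D=46] avail[A=38 B=46 C=51 D=44] open={R1}
Step 4: commit R1 -> on_hand[A=38 B=46 C=51 D=44] avail[A=38 B=46 C=51 D=44] open={}
Step 5: reserve R3 B 4 -> on_hand[A=38 B=46 C=51 D=44] avail[A=38 B=42 C=51 D=44] open={R3}
Step 6: commit R3 -> on_hand[A=38 B=42 C=51 D=44] avail[A=38 B=42 C=51 D=44] open={}
Step 7: reserve R4 C 5 -> on_hand[A=38 B=42 C=51 D=44] avail[A=38 B=42 C=46 D=44] open={R4}
Step 8: reserve R5 B 8 -> on_hand[A=38 B=42 C=51 D=44] avail[A=38 B=34 C=46 D=44] open={R4,R5}
Step 9: reserve R6 C 3 -> on_hand[A=38 B=42 C=51 D=44] avail[A=38 B=34 C=43 D=44] open={R4,R5,R6}
Step 10: reserve R7 B 6 -> on_hand[A=38 B=42 C=51 D=44] avail[A=38 B=28 C=43 D=44] open={R4,R5,R6,R7}
Step 11: reserve R8 A 2 -> on_hand[A=38 B=42 C=51 D=44] avail[A=36 B=28 C=43 D=44] open={R4,R5,R6,R7,R8}
Step 12: reserve R9 B 1 -> on_hand[A=38 B=42 C=51 D=44] avail[A=36 B=27 C=43 D=44] open={R4,R5,R6,R7,R8,R9}
Step 13: commit R6 -> on_hand[A=38 B=42 C=48 D=44] avail[A=36 B=27 C=43 D=44] open={R4,R5,R7,R8,R9}
Step 14: reserve R10 C 2 -> on_hand[A=38 B=42 C=48 D=44] avail[A=36 B=27 C=41 D=44] open={R10,R4,R5,R7,R8,R9}
Step 15: reserve R11 D 7 -> on_hand[A=38 B=42 C=48 D=44] avail[A=36 B=27 C=41 D=37] open={R10,R11,R4,R5,R7,R8,R9}
Step 16: commit R8 -> on_hand[A=36 B=42 C=48 D=44] avail[A=36 B=27 C=41 D=37] open={R10,R11,R4,R5,R7,R9}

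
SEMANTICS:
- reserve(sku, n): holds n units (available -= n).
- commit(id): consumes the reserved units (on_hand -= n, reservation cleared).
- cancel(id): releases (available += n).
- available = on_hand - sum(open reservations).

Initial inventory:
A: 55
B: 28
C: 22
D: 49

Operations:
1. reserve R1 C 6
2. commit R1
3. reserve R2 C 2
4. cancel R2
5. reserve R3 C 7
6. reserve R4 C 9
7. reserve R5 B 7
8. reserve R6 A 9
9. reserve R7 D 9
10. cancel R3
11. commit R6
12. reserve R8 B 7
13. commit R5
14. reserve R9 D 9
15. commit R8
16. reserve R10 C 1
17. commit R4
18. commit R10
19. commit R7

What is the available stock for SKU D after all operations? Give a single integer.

Answer: 31

Derivation:
Step 1: reserve R1 C 6 -> on_hand[A=55 B=28 C=22 D=49] avail[A=55 B=28 C=16 D=49] open={R1}
Step 2: commit R1 -> on_hand[A=55 B=28 C=16 D=49] avail[A=55 B=28 C=16 D=49] open={}
Step 3: reserve R2 C 2 -> on_hand[A=55 B=28 C=16 D=49] avail[A=55 B=28 C=14 D=49] open={R2}
Step 4: cancel R2 -> on_hand[A=55 B=28 C=16 D=49] avail[A=55 B=28 C=16 D=49] open={}
Step 5: reserve R3 C 7 -> on_hand[A=55 B=28 C=16 D=49] avail[A=55 B=28 C=9 D=49] open={R3}
Step 6: reserve R4 C 9 -> on_hand[A=55 B=28 C=16 D=49] avail[A=55 B=28 C=0 D=49] open={R3,R4}
Step 7: reserve R5 B 7 -> on_hand[A=55 B=28 C=16 D=49] avail[A=55 B=21 C=0 D=49] open={R3,R4,R5}
Step 8: reserve R6 A 9 -> on_hand[A=55 B=28 C=16 D=49] avail[A=46 B=21 C=0 D=49] open={R3,R4,R5,R6}
Step 9: reserve R7 D 9 -> on_hand[A=55 B=28 C=16 D=49] avail[A=46 B=21 C=0 D=40] open={R3,R4,R5,R6,R7}
Step 10: cancel R3 -> on_hand[A=55 B=28 C=16 D=49] avail[A=46 B=21 C=7 D=40] open={R4,R5,R6,R7}
Step 11: commit R6 -> on_hand[A=46 B=28 C=16 D=49] avail[A=46 B=21 C=7 D=40] open={R4,R5,R7}
Step 12: reserve R8 B 7 -> on_hand[A=46 B=28 C=16 D=49] avail[A=46 B=14 C=7 D=40] open={R4,R5,R7,R8}
Step 13: commit R5 -> on_hand[A=46 B=21 C=16 D=49] avail[A=46 B=14 C=7 D=40] open={R4,R7,R8}
Step 14: reserve R9 D 9 -> on_hand[A=46 B=21 C=16 D=49] avail[A=46 B=14 C=7 D=31] open={R4,R7,R8,R9}
Step 15: commit R8 -> on_hand[A=46 B=14 C=16 D=49] avail[A=46 B=14 C=7 D=31] open={R4,R7,R9}
Step 16: reserve R10 C 1 -> on_hand[A=46 B=14 C=16 D=49] avail[A=46 B=14 C=6 D=31] open={R10,R4,R7,R9}
Step 17: commit R4 -> on_hand[A=46 B=14 C=7 D=49] avail[A=46 B=14 C=6 D=31] open={R10,R7,R9}
Step 18: commit R10 -> on_hand[A=46 B=14 C=6 D=49] avail[A=46 B=14 C=6 D=31] open={R7,R9}
Step 19: commit R7 -> on_hand[A=46 B=14 C=6 D=40] avail[A=46 B=14 C=6 D=31] open={R9}
Final available[D] = 31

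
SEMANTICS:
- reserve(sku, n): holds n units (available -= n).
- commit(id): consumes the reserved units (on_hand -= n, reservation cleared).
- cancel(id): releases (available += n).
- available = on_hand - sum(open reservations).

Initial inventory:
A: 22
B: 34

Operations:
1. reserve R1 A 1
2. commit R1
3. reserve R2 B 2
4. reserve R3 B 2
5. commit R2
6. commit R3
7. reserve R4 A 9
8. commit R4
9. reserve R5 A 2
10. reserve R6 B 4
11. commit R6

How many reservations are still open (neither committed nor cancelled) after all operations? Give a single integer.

Answer: 1

Derivation:
Step 1: reserve R1 A 1 -> on_hand[A=22 B=34] avail[A=21 B=34] open={R1}
Step 2: commit R1 -> on_hand[A=21 B=34] avail[A=21 B=34] open={}
Step 3: reserve R2 B 2 -> on_hand[A=21 B=34] avail[A=21 B=32] open={R2}
Step 4: reserve R3 B 2 -> on_hand[A=21 B=34] avail[A=21 B=30] open={R2,R3}
Step 5: commit R2 -> on_hand[A=21 B=32] avail[A=21 B=30] open={R3}
Step 6: commit R3 -> on_hand[A=21 B=30] avail[A=21 B=30] open={}
Step 7: reserve R4 A 9 -> on_hand[A=21 B=30] avail[A=12 B=30] open={R4}
Step 8: commit R4 -> on_hand[A=12 B=30] avail[A=12 B=30] open={}
Step 9: reserve R5 A 2 -> on_hand[A=12 B=30] avail[A=10 B=30] open={R5}
Step 10: reserve R6 B 4 -> on_hand[A=12 B=30] avail[A=10 B=26] open={R5,R6}
Step 11: commit R6 -> on_hand[A=12 B=26] avail[A=10 B=26] open={R5}
Open reservations: ['R5'] -> 1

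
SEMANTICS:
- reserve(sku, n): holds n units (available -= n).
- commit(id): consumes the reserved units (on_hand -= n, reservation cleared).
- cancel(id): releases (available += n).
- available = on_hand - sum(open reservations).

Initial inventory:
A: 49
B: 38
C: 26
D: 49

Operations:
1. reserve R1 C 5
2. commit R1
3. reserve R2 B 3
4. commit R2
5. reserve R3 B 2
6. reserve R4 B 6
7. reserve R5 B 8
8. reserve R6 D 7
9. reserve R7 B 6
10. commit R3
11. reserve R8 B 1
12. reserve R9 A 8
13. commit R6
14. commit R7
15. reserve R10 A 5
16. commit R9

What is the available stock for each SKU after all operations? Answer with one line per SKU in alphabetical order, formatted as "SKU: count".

Step 1: reserve R1 C 5 -> on_hand[A=49 B=38 C=26 D=49] avail[A=49 B=38 C=21 D=49] open={R1}
Step 2: commit R1 -> on_hand[A=49 B=38 C=21 D=49] avail[A=49 B=38 C=21 D=49] open={}
Step 3: reserve R2 B 3 -> on_hand[A=49 B=38 C=21 D=49] avail[A=49 B=35 C=21 D=49] open={R2}
Step 4: commit R2 -> on_hand[A=49 B=35 C=21 D=49] avail[A=49 B=35 C=21 D=49] open={}
Step 5: reserve R3 B 2 -> on_hand[A=49 B=35 C=21 D=49] avail[A=49 B=33 C=21 D=49] open={R3}
Step 6: reserve R4 B 6 -> on_hand[A=49 B=35 C=21 D=49] avail[A=49 B=27 C=21 D=49] open={R3,R4}
Step 7: reserve R5 B 8 -> on_hand[A=49 B=35 C=21 D=49] avail[A=49 B=19 C=21 D=49] open={R3,R4,R5}
Step 8: reserve R6 D 7 -> on_hand[A=49 B=35 C=21 D=49] avail[A=49 B=19 C=21 D=42] open={R3,R4,R5,R6}
Step 9: reserve R7 B 6 -> on_hand[A=49 B=35 C=21 D=49] avail[A=49 B=13 C=21 D=42] open={R3,R4,R5,R6,R7}
Step 10: commit R3 -> on_hand[A=49 B=33 C=21 D=49] avail[A=49 B=13 C=21 D=42] open={R4,R5,R6,R7}
Step 11: reserve R8 B 1 -> on_hand[A=49 B=33 C=21 D=49] avail[A=49 B=12 C=21 D=42] open={R4,R5,R6,R7,R8}
Step 12: reserve R9 A 8 -> on_hand[A=49 B=33 C=21 D=49] avail[A=41 B=12 C=21 D=42] open={R4,R5,R6,R7,R8,R9}
Step 13: commit R6 -> on_hand[A=49 B=33 C=21 D=42] avail[A=41 B=12 C=21 D=42] open={R4,R5,R7,R8,R9}
Step 14: commit R7 -> on_hand[A=49 B=27 C=21 D=42] avail[A=41 B=12 C=21 D=42] open={R4,R5,R8,R9}
Step 15: reserve R10 A 5 -> on_hand[A=49 B=27 C=21 D=42] avail[A=36 B=12 C=21 D=42] open={R10,R4,R5,R8,R9}
Step 16: commit R9 -> on_hand[A=41 B=27 C=21 D=42] avail[A=36 B=12 C=21 D=42] open={R10,R4,R5,R8}

Answer: A: 36
B: 12
C: 21
D: 42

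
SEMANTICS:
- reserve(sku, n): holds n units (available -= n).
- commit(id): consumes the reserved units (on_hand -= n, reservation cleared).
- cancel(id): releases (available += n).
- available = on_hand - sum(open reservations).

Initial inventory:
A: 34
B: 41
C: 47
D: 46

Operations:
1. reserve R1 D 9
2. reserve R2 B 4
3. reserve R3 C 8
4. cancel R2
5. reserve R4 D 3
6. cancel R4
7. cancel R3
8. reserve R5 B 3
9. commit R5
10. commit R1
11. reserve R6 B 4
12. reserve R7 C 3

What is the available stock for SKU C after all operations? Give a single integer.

Answer: 44

Derivation:
Step 1: reserve R1 D 9 -> on_hand[A=34 B=41 C=47 D=46] avail[A=34 B=41 C=47 D=37] open={R1}
Step 2: reserve R2 B 4 -> on_hand[A=34 B=41 C=47 D=46] avail[A=34 B=37 C=47 D=37] open={R1,R2}
Step 3: reserve R3 C 8 -> on_hand[A=34 B=41 C=47 D=46] avail[A=34 B=37 C=39 D=37] open={R1,R2,R3}
Step 4: cancel R2 -> on_hand[A=34 B=41 C=47 D=46] avail[A=34 B=41 C=39 D=37] open={R1,R3}
Step 5: reserve R4 D 3 -> on_hand[A=34 B=41 C=47 D=46] avail[A=34 B=41 C=39 D=34] open={R1,R3,R4}
Step 6: cancel R4 -> on_hand[A=34 B=41 C=47 D=46] avail[A=34 B=41 C=39 D=37] open={R1,R3}
Step 7: cancel R3 -> on_hand[A=34 B=41 C=47 D=46] avail[A=34 B=41 C=47 D=37] open={R1}
Step 8: reserve R5 B 3 -> on_hand[A=34 B=41 C=47 D=46] avail[A=34 B=38 C=47 D=37] open={R1,R5}
Step 9: commit R5 -> on_hand[A=34 B=38 C=47 D=46] avail[A=34 B=38 C=47 D=37] open={R1}
Step 10: commit R1 -> on_hand[A=34 B=38 C=47 D=37] avail[A=34 B=38 C=47 D=37] open={}
Step 11: reserve R6 B 4 -> on_hand[A=34 B=38 C=47 D=37] avail[A=34 B=34 C=47 D=37] open={R6}
Step 12: reserve R7 C 3 -> on_hand[A=34 B=38 C=47 D=37] avail[A=34 B=34 C=44 D=37] open={R6,R7}
Final available[C] = 44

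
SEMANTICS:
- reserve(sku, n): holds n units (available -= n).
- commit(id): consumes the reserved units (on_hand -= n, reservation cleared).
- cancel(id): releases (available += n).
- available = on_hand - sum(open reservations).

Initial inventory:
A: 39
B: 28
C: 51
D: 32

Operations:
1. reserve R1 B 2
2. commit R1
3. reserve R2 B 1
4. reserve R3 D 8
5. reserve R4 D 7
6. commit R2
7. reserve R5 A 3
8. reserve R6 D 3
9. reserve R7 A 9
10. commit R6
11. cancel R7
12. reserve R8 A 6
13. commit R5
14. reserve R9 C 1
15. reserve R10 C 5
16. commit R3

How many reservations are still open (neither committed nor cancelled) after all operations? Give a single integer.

Step 1: reserve R1 B 2 -> on_hand[A=39 B=28 C=51 D=32] avail[A=39 B=26 C=51 D=32] open={R1}
Step 2: commit R1 -> on_hand[A=39 B=26 C=51 D=32] avail[A=39 B=26 C=51 D=32] open={}
Step 3: reserve R2 B 1 -> on_hand[A=39 B=26 C=51 D=32] avail[A=39 B=25 C=51 D=32] open={R2}
Step 4: reserve R3 D 8 -> on_hand[A=39 B=26 C=51 D=32] avail[A=39 B=25 C=51 D=24] open={R2,R3}
Step 5: reserve R4 D 7 -> on_hand[A=39 B=26 C=51 D=32] avail[A=39 B=25 C=51 D=17] open={R2,R3,R4}
Step 6: commit R2 -> on_hand[A=39 B=25 C=51 D=32] avail[A=39 B=25 C=51 D=17] open={R3,R4}
Step 7: reserve R5 A 3 -> on_hand[A=39 B=25 C=51 D=32] avail[A=36 B=25 C=51 D=17] open={R3,R4,R5}
Step 8: reserve R6 D 3 -> on_hand[A=39 B=25 C=51 D=32] avail[A=36 B=25 C=51 D=14] open={R3,R4,R5,R6}
Step 9: reserve R7 A 9 -> on_hand[A=39 B=25 C=51 D=32] avail[A=27 B=25 C=51 D=14] open={R3,R4,R5,R6,R7}
Step 10: commit R6 -> on_hand[A=39 B=25 C=51 D=29] avail[A=27 B=25 C=51 D=14] open={R3,R4,R5,R7}
Step 11: cancel R7 -> on_hand[A=39 B=25 C=51 D=29] avail[A=36 B=25 C=51 D=14] open={R3,R4,R5}
Step 12: reserve R8 A 6 -> on_hand[A=39 B=25 C=51 D=29] avail[A=30 B=25 C=51 D=14] open={R3,R4,R5,R8}
Step 13: commit R5 -> on_hand[A=36 B=25 C=51 D=29] avail[A=30 B=25 C=51 D=14] open={R3,R4,R8}
Step 14: reserve R9 C 1 -> on_hand[A=36 B=25 C=51 D=29] avail[A=30 B=25 C=50 D=14] open={R3,R4,R8,R9}
Step 15: reserve R10 C 5 -> on_hand[A=36 B=25 C=51 D=29] avail[A=30 B=25 C=45 D=14] open={R10,R3,R4,R8,R9}
Step 16: commit R3 -> on_hand[A=36 B=25 C=51 D=21] avail[A=30 B=25 C=45 D=14] open={R10,R4,R8,R9}
Open reservations: ['R10', 'R4', 'R8', 'R9'] -> 4

Answer: 4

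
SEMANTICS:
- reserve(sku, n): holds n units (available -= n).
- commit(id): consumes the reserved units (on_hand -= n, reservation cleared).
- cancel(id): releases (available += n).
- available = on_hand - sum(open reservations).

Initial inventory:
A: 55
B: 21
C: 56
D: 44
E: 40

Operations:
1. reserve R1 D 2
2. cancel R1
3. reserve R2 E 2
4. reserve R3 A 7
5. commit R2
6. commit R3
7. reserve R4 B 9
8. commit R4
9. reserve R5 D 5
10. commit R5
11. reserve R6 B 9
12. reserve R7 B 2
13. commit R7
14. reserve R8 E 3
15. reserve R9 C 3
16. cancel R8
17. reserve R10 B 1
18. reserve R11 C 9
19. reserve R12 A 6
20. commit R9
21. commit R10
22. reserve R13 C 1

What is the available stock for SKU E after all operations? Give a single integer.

Answer: 38

Derivation:
Step 1: reserve R1 D 2 -> on_hand[A=55 B=21 C=56 D=44 E=40] avail[A=55 B=21 C=56 D=42 E=40] open={R1}
Step 2: cancel R1 -> on_hand[A=55 B=21 C=56 D=44 E=40] avail[A=55 B=21 C=56 D=44 E=40] open={}
Step 3: reserve R2 E 2 -> on_hand[A=55 B=21 C=56 D=44 E=40] avail[A=55 B=21 C=56 D=44 E=38] open={R2}
Step 4: reserve R3 A 7 -> on_hand[A=55 B=21 C=56 D=44 E=40] avail[A=48 B=21 C=56 D=44 E=38] open={R2,R3}
Step 5: commit R2 -> on_hand[A=55 B=21 C=56 D=44 E=38] avail[A=48 B=21 C=56 D=44 E=38] open={R3}
Step 6: commit R3 -> on_hand[A=48 B=21 C=56 D=44 E=38] avail[A=48 B=21 C=56 D=44 E=38] open={}
Step 7: reserve R4 B 9 -> on_hand[A=48 B=21 C=56 D=44 E=38] avail[A=48 B=12 C=56 D=44 E=38] open={R4}
Step 8: commit R4 -> on_hand[A=48 B=12 C=56 D=44 E=38] avail[A=48 B=12 C=56 D=44 E=38] open={}
Step 9: reserve R5 D 5 -> on_hand[A=48 B=12 C=56 D=44 E=38] avail[A=48 B=12 C=56 D=39 E=38] open={R5}
Step 10: commit R5 -> on_hand[A=48 B=12 C=56 D=39 E=38] avail[A=48 B=12 C=56 D=39 E=38] open={}
Step 11: reserve R6 B 9 -> on_hand[A=48 B=12 C=56 D=39 E=38] avail[A=48 B=3 C=56 D=39 E=38] open={R6}
Step 12: reserve R7 B 2 -> on_hand[A=48 B=12 C=56 D=39 E=38] avail[A=48 B=1 C=56 D=39 E=38] open={R6,R7}
Step 13: commit R7 -> on_hand[A=48 B=10 C=56 D=39 E=38] avail[A=48 B=1 C=56 D=39 E=38] open={R6}
Step 14: reserve R8 E 3 -> on_hand[A=48 B=10 C=56 D=39 E=38] avail[A=48 B=1 C=56 D=39 E=35] open={R6,R8}
Step 15: reserve R9 C 3 -> on_hand[A=48 B=10 C=56 D=39 E=38] avail[A=48 B=1 C=53 D=39 E=35] open={R6,R8,R9}
Step 16: cancel R8 -> on_hand[A=48 B=10 C=56 D=39 E=38] avail[A=48 B=1 C=53 D=39 E=38] open={R6,R9}
Step 17: reserve R10 B 1 -> on_hand[A=48 B=10 C=56 D=39 E=38] avail[A=48 B=0 C=53 D=39 E=38] open={R10,R6,R9}
Step 18: reserve R11 C 9 -> on_hand[A=48 B=10 C=56 D=39 E=38] avail[A=48 B=0 C=44 D=39 E=38] open={R10,R11,R6,R9}
Step 19: reserve R12 A 6 -> on_hand[A=48 B=10 C=56 D=39 E=38] avail[A=42 B=0 C=44 D=39 E=38] open={R10,R11,R12,R6,R9}
Step 20: commit R9 -> on_hand[A=48 B=10 C=53 D=39 E=38] avail[A=42 B=0 C=44 D=39 E=38] open={R10,R11,R12,R6}
Step 21: commit R10 -> on_hand[A=48 B=9 C=53 D=39 E=38] avail[A=42 B=0 C=44 D=39 E=38] open={R11,R12,R6}
Step 22: reserve R13 C 1 -> on_hand[A=48 B=9 C=53 D=39 E=38] avail[A=42 B=0 C=43 D=39 E=38] open={R11,R12,R13,R6}
Final available[E] = 38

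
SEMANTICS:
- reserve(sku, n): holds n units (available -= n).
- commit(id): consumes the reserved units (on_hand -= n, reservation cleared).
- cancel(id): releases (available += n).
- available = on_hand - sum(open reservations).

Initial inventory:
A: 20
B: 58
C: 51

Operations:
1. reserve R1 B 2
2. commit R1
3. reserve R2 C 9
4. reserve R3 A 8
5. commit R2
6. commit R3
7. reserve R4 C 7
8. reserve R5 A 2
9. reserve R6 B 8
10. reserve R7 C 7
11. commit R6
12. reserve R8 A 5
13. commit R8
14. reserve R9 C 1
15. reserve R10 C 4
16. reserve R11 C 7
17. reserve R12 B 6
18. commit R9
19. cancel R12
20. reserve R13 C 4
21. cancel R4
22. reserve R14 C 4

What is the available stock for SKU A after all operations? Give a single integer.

Step 1: reserve R1 B 2 -> on_hand[A=20 B=58 C=51] avail[A=20 B=56 C=51] open={R1}
Step 2: commit R1 -> on_hand[A=20 B=56 C=51] avail[A=20 B=56 C=51] open={}
Step 3: reserve R2 C 9 -> on_hand[A=20 B=56 C=51] avail[A=20 B=56 C=42] open={R2}
Step 4: reserve R3 A 8 -> on_hand[A=20 B=56 C=51] avail[A=12 B=56 C=42] open={R2,R3}
Step 5: commit R2 -> on_hand[A=20 B=56 C=42] avail[A=12 B=56 C=42] open={R3}
Step 6: commit R3 -> on_hand[A=12 B=56 C=42] avail[A=12 B=56 C=42] open={}
Step 7: reserve R4 C 7 -> on_hand[A=12 B=56 C=42] avail[A=12 B=56 C=35] open={R4}
Step 8: reserve R5 A 2 -> on_hand[A=12 B=56 C=42] avail[A=10 B=56 C=35] open={R4,R5}
Step 9: reserve R6 B 8 -> on_hand[A=12 B=56 C=42] avail[A=10 B=48 C=35] open={R4,R5,R6}
Step 10: reserve R7 C 7 -> on_hand[A=12 B=56 C=42] avail[A=10 B=48 C=28] open={R4,R5,R6,R7}
Step 11: commit R6 -> on_hand[A=12 B=48 C=42] avail[A=10 B=48 C=28] open={R4,R5,R7}
Step 12: reserve R8 A 5 -> on_hand[A=12 B=48 C=42] avail[A=5 B=48 C=28] open={R4,R5,R7,R8}
Step 13: commit R8 -> on_hand[A=7 B=48 C=42] avail[A=5 B=48 C=28] open={R4,R5,R7}
Step 14: reserve R9 C 1 -> on_hand[A=7 B=48 C=42] avail[A=5 B=48 C=27] open={R4,R5,R7,R9}
Step 15: reserve R10 C 4 -> on_hand[A=7 B=48 C=42] avail[A=5 B=48 C=23] open={R10,R4,R5,R7,R9}
Step 16: reserve R11 C 7 -> on_hand[A=7 B=48 C=42] avail[A=5 B=48 C=16] open={R10,R11,R4,R5,R7,R9}
Step 17: reserve R12 B 6 -> on_hand[A=7 B=48 C=42] avail[A=5 B=42 C=16] open={R10,R11,R12,R4,R5,R7,R9}
Step 18: commit R9 -> on_hand[A=7 B=48 C=41] avail[A=5 B=42 C=16] open={R10,R11,R12,R4,R5,R7}
Step 19: cancel R12 -> on_hand[A=7 B=48 C=41] avail[A=5 B=48 C=16] open={R10,R11,R4,R5,R7}
Step 20: reserve R13 C 4 -> on_hand[A=7 B=48 C=41] avail[A=5 B=48 C=12] open={R10,R11,R13,R4,R5,R7}
Step 21: cancel R4 -> on_hand[A=7 B=48 C=41] avail[A=5 B=48 C=19] open={R10,R11,R13,R5,R7}
Step 22: reserve R14 C 4 -> on_hand[A=7 B=48 C=41] avail[A=5 B=48 C=15] open={R10,R11,R13,R14,R5,R7}
Final available[A] = 5

Answer: 5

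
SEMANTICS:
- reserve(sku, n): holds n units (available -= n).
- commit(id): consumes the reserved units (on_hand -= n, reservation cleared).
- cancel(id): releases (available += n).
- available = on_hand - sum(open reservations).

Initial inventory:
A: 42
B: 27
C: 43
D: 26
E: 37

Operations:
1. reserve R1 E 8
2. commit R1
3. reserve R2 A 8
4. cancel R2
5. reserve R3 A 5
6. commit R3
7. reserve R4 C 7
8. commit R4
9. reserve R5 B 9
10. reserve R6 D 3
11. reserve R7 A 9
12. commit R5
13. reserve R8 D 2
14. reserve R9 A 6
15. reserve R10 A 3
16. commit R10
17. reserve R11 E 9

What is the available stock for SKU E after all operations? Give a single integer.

Answer: 20

Derivation:
Step 1: reserve R1 E 8 -> on_hand[A=42 B=27 C=43 D=26 E=37] avail[A=42 B=27 C=43 D=26 E=29] open={R1}
Step 2: commit R1 -> on_hand[A=42 B=27 C=43 D=26 E=29] avail[A=42 B=27 C=43 D=26 E=29] open={}
Step 3: reserve R2 A 8 -> on_hand[A=42 B=27 C=43 D=26 E=29] avail[A=34 B=27 C=43 D=26 E=29] open={R2}
Step 4: cancel R2 -> on_hand[A=42 B=27 C=43 D=26 E=29] avail[A=42 B=27 C=43 D=26 E=29] open={}
Step 5: reserve R3 A 5 -> on_hand[A=42 B=27 C=43 D=26 E=29] avail[A=37 B=27 C=43 D=26 E=29] open={R3}
Step 6: commit R3 -> on_hand[A=37 B=27 C=43 D=26 E=29] avail[A=37 B=27 C=43 D=26 E=29] open={}
Step 7: reserve R4 C 7 -> on_hand[A=37 B=27 C=43 D=26 E=29] avail[A=37 B=27 C=36 D=26 E=29] open={R4}
Step 8: commit R4 -> on_hand[A=37 B=27 C=36 D=26 E=29] avail[A=37 B=27 C=36 D=26 E=29] open={}
Step 9: reserve R5 B 9 -> on_hand[A=37 B=27 C=36 D=26 E=29] avail[A=37 B=18 C=36 D=26 E=29] open={R5}
Step 10: reserve R6 D 3 -> on_hand[A=37 B=27 C=36 D=26 E=29] avail[A=37 B=18 C=36 D=23 E=29] open={R5,R6}
Step 11: reserve R7 A 9 -> on_hand[A=37 B=27 C=36 D=26 E=29] avail[A=28 B=18 C=36 D=23 E=29] open={R5,R6,R7}
Step 12: commit R5 -> on_hand[A=37 B=18 C=36 D=26 E=29] avail[A=28 B=18 C=36 D=23 E=29] open={R6,R7}
Step 13: reserve R8 D 2 -> on_hand[A=37 B=18 C=36 D=26 E=29] avail[A=28 B=18 C=36 D=21 E=29] open={R6,R7,R8}
Step 14: reserve R9 A 6 -> on_hand[A=37 B=18 C=36 D=26 E=29] avail[A=22 B=18 C=36 D=21 E=29] open={R6,R7,R8,R9}
Step 15: reserve R10 A 3 -> on_hand[A=37 B=18 C=36 D=26 E=29] avail[A=19 B=18 C=36 D=21 E=29] open={R10,R6,R7,R8,R9}
Step 16: commit R10 -> on_hand[A=34 B=18 C=36 D=26 E=29] avail[A=19 B=18 C=36 D=21 E=29] open={R6,R7,R8,R9}
Step 17: reserve R11 E 9 -> on_hand[A=34 B=18 C=36 D=26 E=29] avail[A=19 B=18 C=36 D=21 E=20] open={R11,R6,R7,R8,R9}
Final available[E] = 20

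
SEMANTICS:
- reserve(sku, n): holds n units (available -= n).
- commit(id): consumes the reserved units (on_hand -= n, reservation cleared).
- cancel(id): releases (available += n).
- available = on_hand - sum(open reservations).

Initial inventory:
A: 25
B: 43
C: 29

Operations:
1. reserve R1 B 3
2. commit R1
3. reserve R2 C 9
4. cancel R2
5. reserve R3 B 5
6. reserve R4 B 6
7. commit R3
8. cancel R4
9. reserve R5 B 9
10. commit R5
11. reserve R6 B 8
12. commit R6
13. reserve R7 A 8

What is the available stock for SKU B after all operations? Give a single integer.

Step 1: reserve R1 B 3 -> on_hand[A=25 B=43 C=29] avail[A=25 B=40 C=29] open={R1}
Step 2: commit R1 -> on_hand[A=25 B=40 C=29] avail[A=25 B=40 C=29] open={}
Step 3: reserve R2 C 9 -> on_hand[A=25 B=40 C=29] avail[A=25 B=40 C=20] open={R2}
Step 4: cancel R2 -> on_hand[A=25 B=40 C=29] avail[A=25 B=40 C=29] open={}
Step 5: reserve R3 B 5 -> on_hand[A=25 B=40 C=29] avail[A=25 B=35 C=29] open={R3}
Step 6: reserve R4 B 6 -> on_hand[A=25 B=40 C=29] avail[A=25 B=29 C=29] open={R3,R4}
Step 7: commit R3 -> on_hand[A=25 B=35 C=29] avail[A=25 B=29 C=29] open={R4}
Step 8: cancel R4 -> on_hand[A=25 B=35 C=29] avail[A=25 B=35 C=29] open={}
Step 9: reserve R5 B 9 -> on_hand[A=25 B=35 C=29] avail[A=25 B=26 C=29] open={R5}
Step 10: commit R5 -> on_hand[A=25 B=26 C=29] avail[A=25 B=26 C=29] open={}
Step 11: reserve R6 B 8 -> on_hand[A=25 B=26 C=29] avail[A=25 B=18 C=29] open={R6}
Step 12: commit R6 -> on_hand[A=25 B=18 C=29] avail[A=25 B=18 C=29] open={}
Step 13: reserve R7 A 8 -> on_hand[A=25 B=18 C=29] avail[A=17 B=18 C=29] open={R7}
Final available[B] = 18

Answer: 18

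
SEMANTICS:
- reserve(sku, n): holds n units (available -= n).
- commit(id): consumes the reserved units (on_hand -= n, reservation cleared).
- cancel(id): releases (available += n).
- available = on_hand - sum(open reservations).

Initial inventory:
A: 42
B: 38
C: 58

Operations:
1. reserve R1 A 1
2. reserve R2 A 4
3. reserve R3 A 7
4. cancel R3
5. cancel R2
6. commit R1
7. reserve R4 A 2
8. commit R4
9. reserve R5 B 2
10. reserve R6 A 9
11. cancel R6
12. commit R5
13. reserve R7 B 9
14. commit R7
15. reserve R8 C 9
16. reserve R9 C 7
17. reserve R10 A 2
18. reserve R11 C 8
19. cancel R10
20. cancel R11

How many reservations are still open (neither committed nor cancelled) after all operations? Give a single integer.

Step 1: reserve R1 A 1 -> on_hand[A=42 B=38 C=58] avail[A=41 B=38 C=58] open={R1}
Step 2: reserve R2 A 4 -> on_hand[A=42 B=38 C=58] avail[A=37 B=38 C=58] open={R1,R2}
Step 3: reserve R3 A 7 -> on_hand[A=42 B=38 C=58] avail[A=30 B=38 C=58] open={R1,R2,R3}
Step 4: cancel R3 -> on_hand[A=42 B=38 C=58] avail[A=37 B=38 C=58] open={R1,R2}
Step 5: cancel R2 -> on_hand[A=42 B=38 C=58] avail[A=41 B=38 C=58] open={R1}
Step 6: commit R1 -> on_hand[A=41 B=38 C=58] avail[A=41 B=38 C=58] open={}
Step 7: reserve R4 A 2 -> on_hand[A=41 B=38 C=58] avail[A=39 B=38 C=58] open={R4}
Step 8: commit R4 -> on_hand[A=39 B=38 C=58] avail[A=39 B=38 C=58] open={}
Step 9: reserve R5 B 2 -> on_hand[A=39 B=38 C=58] avail[A=39 B=36 C=58] open={R5}
Step 10: reserve R6 A 9 -> on_hand[A=39 B=38 C=58] avail[A=30 B=36 C=58] open={R5,R6}
Step 11: cancel R6 -> on_hand[A=39 B=38 C=58] avail[A=39 B=36 C=58] open={R5}
Step 12: commit R5 -> on_hand[A=39 B=36 C=58] avail[A=39 B=36 C=58] open={}
Step 13: reserve R7 B 9 -> on_hand[A=39 B=36 C=58] avail[A=39 B=27 C=58] open={R7}
Step 14: commit R7 -> on_hand[A=39 B=27 C=58] avail[A=39 B=27 C=58] open={}
Step 15: reserve R8 C 9 -> on_hand[A=39 B=27 C=58] avail[A=39 B=27 C=49] open={R8}
Step 16: reserve R9 C 7 -> on_hand[A=39 B=27 C=58] avail[A=39 B=27 C=42] open={R8,R9}
Step 17: reserve R10 A 2 -> on_hand[A=39 B=27 C=58] avail[A=37 B=27 C=42] open={R10,R8,R9}
Step 18: reserve R11 C 8 -> on_hand[A=39 B=27 C=58] avail[A=37 B=27 C=34] open={R10,R11,R8,R9}
Step 19: cancel R10 -> on_hand[A=39 B=27 C=58] avail[A=39 B=27 C=34] open={R11,R8,R9}
Step 20: cancel R11 -> on_hand[A=39 B=27 C=58] avail[A=39 B=27 C=42] open={R8,R9}
Open reservations: ['R8', 'R9'] -> 2

Answer: 2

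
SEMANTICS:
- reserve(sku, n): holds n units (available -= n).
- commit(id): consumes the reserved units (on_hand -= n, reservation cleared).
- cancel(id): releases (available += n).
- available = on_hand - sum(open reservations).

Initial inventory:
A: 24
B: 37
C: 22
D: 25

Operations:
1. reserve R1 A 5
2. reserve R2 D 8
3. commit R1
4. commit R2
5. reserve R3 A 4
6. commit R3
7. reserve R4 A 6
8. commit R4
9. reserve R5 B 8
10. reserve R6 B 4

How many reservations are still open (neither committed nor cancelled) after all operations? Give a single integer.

Step 1: reserve R1 A 5 -> on_hand[A=24 B=37 C=22 D=25] avail[A=19 B=37 C=22 D=25] open={R1}
Step 2: reserve R2 D 8 -> on_hand[A=24 B=37 C=22 D=25] avail[A=19 B=37 C=22 D=17] open={R1,R2}
Step 3: commit R1 -> on_hand[A=19 B=37 C=22 D=25] avail[A=19 B=37 C=22 D=17] open={R2}
Step 4: commit R2 -> on_hand[A=19 B=37 C=22 D=17] avail[A=19 B=37 C=22 D=17] open={}
Step 5: reserve R3 A 4 -> on_hand[A=19 B=37 C=22 D=17] avail[A=15 B=37 C=22 D=17] open={R3}
Step 6: commit R3 -> on_hand[A=15 B=37 C=22 D=17] avail[A=15 B=37 C=22 D=17] open={}
Step 7: reserve R4 A 6 -> on_hand[A=15 B=37 C=22 D=17] avail[A=9 B=37 C=22 D=17] open={R4}
Step 8: commit R4 -> on_hand[A=9 B=37 C=22 D=17] avail[A=9 B=37 C=22 D=17] open={}
Step 9: reserve R5 B 8 -> on_hand[A=9 B=37 C=22 D=17] avail[A=9 B=29 C=22 D=17] open={R5}
Step 10: reserve R6 B 4 -> on_hand[A=9 B=37 C=22 D=17] avail[A=9 B=25 C=22 D=17] open={R5,R6}
Open reservations: ['R5', 'R6'] -> 2

Answer: 2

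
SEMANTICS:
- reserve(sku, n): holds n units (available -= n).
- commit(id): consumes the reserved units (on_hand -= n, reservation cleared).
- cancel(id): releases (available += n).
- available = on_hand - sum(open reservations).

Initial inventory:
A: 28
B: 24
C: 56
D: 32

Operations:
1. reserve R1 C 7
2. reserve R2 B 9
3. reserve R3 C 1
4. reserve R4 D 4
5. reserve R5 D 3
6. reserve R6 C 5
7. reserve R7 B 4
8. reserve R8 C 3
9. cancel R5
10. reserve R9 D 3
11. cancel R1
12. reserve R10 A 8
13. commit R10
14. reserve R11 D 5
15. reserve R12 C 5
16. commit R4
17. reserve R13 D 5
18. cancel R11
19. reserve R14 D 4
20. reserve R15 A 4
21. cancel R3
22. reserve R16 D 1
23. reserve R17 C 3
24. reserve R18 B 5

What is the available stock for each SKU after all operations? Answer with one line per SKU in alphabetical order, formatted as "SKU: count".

Step 1: reserve R1 C 7 -> on_hand[A=28 B=24 C=56 D=32] avail[A=28 B=24 C=49 D=32] open={R1}
Step 2: reserve R2 B 9 -> on_hand[A=28 B=24 C=56 D=32] avail[A=28 B=15 C=49 D=32] open={R1,R2}
Step 3: reserve R3 C 1 -> on_hand[A=28 B=24 C=56 D=32] avail[A=28 B=15 C=48 D=32] open={R1,R2,R3}
Step 4: reserve R4 D 4 -> on_hand[A=28 B=24 C=56 D=32] avail[A=28 B=15 C=48 D=28] open={R1,R2,R3,R4}
Step 5: reserve R5 D 3 -> on_hand[A=28 B=24 C=56 D=32] avail[A=28 B=15 C=48 D=25] open={R1,R2,R3,R4,R5}
Step 6: reserve R6 C 5 -> on_hand[A=28 B=24 C=56 D=32] avail[A=28 B=15 C=43 D=25] open={R1,R2,R3,R4,R5,R6}
Step 7: reserve R7 B 4 -> on_hand[A=28 B=24 C=56 D=32] avail[A=28 B=11 C=43 D=25] open={R1,R2,R3,R4,R5,R6,R7}
Step 8: reserve R8 C 3 -> on_hand[A=28 B=24 C=56 D=32] avail[A=28 B=11 C=40 D=25] open={R1,R2,R3,R4,R5,R6,R7,R8}
Step 9: cancel R5 -> on_hand[A=28 B=24 C=56 D=32] avail[A=28 B=11 C=40 D=28] open={R1,R2,R3,R4,R6,R7,R8}
Step 10: reserve R9 D 3 -> on_hand[A=28 B=24 C=56 D=32] avail[A=28 B=11 C=40 D=25] open={R1,R2,R3,R4,R6,R7,R8,R9}
Step 11: cancel R1 -> on_hand[A=28 B=24 C=56 D=32] avail[A=28 B=11 C=47 D=25] open={R2,R3,R4,R6,R7,R8,R9}
Step 12: reserve R10 A 8 -> on_hand[A=28 B=24 C=56 D=32] avail[A=20 B=11 C=47 D=25] open={R10,R2,R3,R4,R6,R7,R8,R9}
Step 13: commit R10 -> on_hand[A=20 B=24 C=56 D=32] avail[A=20 B=11 C=47 D=25] open={R2,R3,R4,R6,R7,R8,R9}
Step 14: reserve R11 D 5 -> on_hand[A=20 B=24 C=56 D=32] avail[A=20 B=11 C=47 D=20] open={R11,R2,R3,R4,R6,R7,R8,R9}
Step 15: reserve R12 C 5 -> on_hand[A=20 B=24 C=56 D=32] avail[A=20 B=11 C=42 D=20] open={R11,R12,R2,R3,R4,R6,R7,R8,R9}
Step 16: commit R4 -> on_hand[A=20 B=24 C=56 D=28] avail[A=20 B=11 C=42 D=20] open={R11,R12,R2,R3,R6,R7,R8,R9}
Step 17: reserve R13 D 5 -> on_hand[A=20 B=24 C=56 D=28] avail[A=20 B=11 C=42 D=15] open={R11,R12,R13,R2,R3,R6,R7,R8,R9}
Step 18: cancel R11 -> on_hand[A=20 B=24 C=56 D=28] avail[A=20 B=11 C=42 D=20] open={R12,R13,R2,R3,R6,R7,R8,R9}
Step 19: reserve R14 D 4 -> on_hand[A=20 B=24 C=56 D=28] avail[A=20 B=11 C=42 D=16] open={R12,R13,R14,R2,R3,R6,R7,R8,R9}
Step 20: reserve R15 A 4 -> on_hand[A=20 B=24 C=56 D=28] avail[A=16 B=11 C=42 D=16] open={R12,R13,R14,R15,R2,R3,R6,R7,R8,R9}
Step 21: cancel R3 -> on_hand[A=20 B=24 C=56 D=28] avail[A=16 B=11 C=43 D=16] open={R12,R13,R14,R15,R2,R6,R7,R8,R9}
Step 22: reserve R16 D 1 -> on_hand[A=20 B=24 C=56 D=28] avail[A=16 B=11 C=43 D=15] open={R12,R13,R14,R15,R16,R2,R6,R7,R8,R9}
Step 23: reserve R17 C 3 -> on_hand[A=20 B=24 C=56 D=28] avail[A=16 B=11 C=40 D=15] open={R12,R13,R14,R15,R16,R17,R2,R6,R7,R8,R9}
Step 24: reserve R18 B 5 -> on_hand[A=20 B=24 C=56 D=28] avail[A=16 B=6 C=40 D=15] open={R12,R13,R14,R15,R16,R17,R18,R2,R6,R7,R8,R9}

Answer: A: 16
B: 6
C: 40
D: 15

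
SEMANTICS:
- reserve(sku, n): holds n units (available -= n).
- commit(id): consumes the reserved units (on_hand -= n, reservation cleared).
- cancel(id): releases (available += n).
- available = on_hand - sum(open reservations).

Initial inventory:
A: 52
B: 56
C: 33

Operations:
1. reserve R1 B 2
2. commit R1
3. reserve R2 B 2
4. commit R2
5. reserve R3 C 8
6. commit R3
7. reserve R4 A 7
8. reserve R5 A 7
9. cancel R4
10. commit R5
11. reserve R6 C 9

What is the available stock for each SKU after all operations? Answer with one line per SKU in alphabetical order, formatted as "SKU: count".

Step 1: reserve R1 B 2 -> on_hand[A=52 B=56 C=33] avail[A=52 B=54 C=33] open={R1}
Step 2: commit R1 -> on_hand[A=52 B=54 C=33] avail[A=52 B=54 C=33] open={}
Step 3: reserve R2 B 2 -> on_hand[A=52 B=54 C=33] avail[A=52 B=52 C=33] open={R2}
Step 4: commit R2 -> on_hand[A=52 B=52 C=33] avail[A=52 B=52 C=33] open={}
Step 5: reserve R3 C 8 -> on_hand[A=52 B=52 C=33] avail[A=52 B=52 C=25] open={R3}
Step 6: commit R3 -> on_hand[A=52 B=52 C=25] avail[A=52 B=52 C=25] open={}
Step 7: reserve R4 A 7 -> on_hand[A=52 B=52 C=25] avail[A=45 B=52 C=25] open={R4}
Step 8: reserve R5 A 7 -> on_hand[A=52 B=52 C=25] avail[A=38 B=52 C=25] open={R4,R5}
Step 9: cancel R4 -> on_hand[A=52 B=52 C=25] avail[A=45 B=52 C=25] open={R5}
Step 10: commit R5 -> on_hand[A=45 B=52 C=25] avail[A=45 B=52 C=25] open={}
Step 11: reserve R6 C 9 -> on_hand[A=45 B=52 C=25] avail[A=45 B=52 C=16] open={R6}

Answer: A: 45
B: 52
C: 16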